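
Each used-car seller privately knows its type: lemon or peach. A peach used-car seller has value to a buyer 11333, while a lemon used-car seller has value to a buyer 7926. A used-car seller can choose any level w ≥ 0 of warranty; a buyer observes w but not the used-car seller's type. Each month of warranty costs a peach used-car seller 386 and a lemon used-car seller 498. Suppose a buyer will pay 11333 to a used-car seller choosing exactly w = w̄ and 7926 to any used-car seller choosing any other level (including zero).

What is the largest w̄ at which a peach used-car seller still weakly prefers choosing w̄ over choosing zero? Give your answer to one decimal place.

8.8

Choosing w̄ yields the peach type 11333 − 386·w̄; choosing zero yields 7926.
The peach type is indifferent at 11333 − 386·w̄ = 7926, i.e. w̄ = (11333 − 7926) / 386 ≈ 8.8.
For any w̄ above 8.8 the peach type would rather pool at zero, so separation collapses.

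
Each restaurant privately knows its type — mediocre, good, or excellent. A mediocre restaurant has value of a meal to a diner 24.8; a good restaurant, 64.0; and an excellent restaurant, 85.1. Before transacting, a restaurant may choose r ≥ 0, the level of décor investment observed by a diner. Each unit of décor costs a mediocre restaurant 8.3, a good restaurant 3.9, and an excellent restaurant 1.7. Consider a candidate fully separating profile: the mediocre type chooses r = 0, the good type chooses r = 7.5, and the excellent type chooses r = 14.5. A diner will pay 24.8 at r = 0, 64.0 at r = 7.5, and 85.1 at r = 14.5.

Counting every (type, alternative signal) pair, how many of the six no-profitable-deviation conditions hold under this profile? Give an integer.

6

Excellent (own payoff 85.1 − 1.7×14.5 = 60.45): to r=0 gives 24.8 → no gain ✓; to r=7.5 gives 64.0 − 1.7×7.5 = 51.25 → no gain ✓.
Good (own payoff 64.0 − 3.9×7.5 = 34.75): to r=0 gives 24.8 → no gain ✓; to r=14.5 gives 85.1 − 3.9×14.5 = 28.55 → no gain ✓.
Mediocre (own payoff 24.8): to r=7.5 gives 64.0 − 8.3×7.5 = 1.75 → no gain ✓; to r=14.5 gives 85.1 − 8.3×14.5 = -35.25 → no gain ✓.
6 of the 6 constraints hold; this profile is a separating equilibrium.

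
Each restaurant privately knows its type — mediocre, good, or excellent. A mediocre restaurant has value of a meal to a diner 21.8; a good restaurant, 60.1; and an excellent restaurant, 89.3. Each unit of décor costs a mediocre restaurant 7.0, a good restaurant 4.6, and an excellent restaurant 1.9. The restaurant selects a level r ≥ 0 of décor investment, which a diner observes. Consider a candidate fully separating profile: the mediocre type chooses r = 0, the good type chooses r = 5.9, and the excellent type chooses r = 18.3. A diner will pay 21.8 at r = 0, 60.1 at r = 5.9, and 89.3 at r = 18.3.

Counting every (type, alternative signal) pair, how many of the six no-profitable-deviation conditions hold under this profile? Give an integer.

Good (own payoff 60.1 − 4.6×5.9 = 32.96): to r=0 gives 21.8 → no gain ✓; to r=18.3 gives 89.3 − 4.6×18.3 = 5.12 → no gain ✓.
Mediocre (own payoff 21.8): to r=5.9 gives 60.1 − 7.0×5.9 = 18.8 → no gain ✓; to r=18.3 gives 89.3 − 7.0×18.3 = -38.8 → no gain ✓.
Excellent (own payoff 89.3 − 1.9×18.3 = 54.53): to r=0 gives 21.8 → no gain ✓; to r=5.9 gives 60.1 − 1.9×5.9 = 48.89 → no gain ✓.
6 of the 6 constraints hold; this profile is a separating equilibrium.

6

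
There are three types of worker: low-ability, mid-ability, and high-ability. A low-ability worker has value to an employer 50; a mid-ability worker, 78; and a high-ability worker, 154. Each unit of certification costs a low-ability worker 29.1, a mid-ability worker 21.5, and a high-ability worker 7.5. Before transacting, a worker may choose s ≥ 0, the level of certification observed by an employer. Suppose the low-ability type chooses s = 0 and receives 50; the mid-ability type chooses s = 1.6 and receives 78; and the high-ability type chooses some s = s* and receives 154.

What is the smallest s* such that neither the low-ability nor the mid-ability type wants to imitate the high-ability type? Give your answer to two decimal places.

5.13

Low-ability type (on-path payoff 50) won't mimic when 50 ≥ 154 − 29.1·s*, i.e. s* ≥ 3.57.
Mid-ability type (on-path payoff 78 − 21.5×1.6 = 43.6) won't mimic when 43.6 ≥ 154 − 21.5·s*, i.e. s* ≥ 5.13.
Both must hold, so s* = max(3.57, 5.13) = 5.13. The mid-ability type's constraint binds.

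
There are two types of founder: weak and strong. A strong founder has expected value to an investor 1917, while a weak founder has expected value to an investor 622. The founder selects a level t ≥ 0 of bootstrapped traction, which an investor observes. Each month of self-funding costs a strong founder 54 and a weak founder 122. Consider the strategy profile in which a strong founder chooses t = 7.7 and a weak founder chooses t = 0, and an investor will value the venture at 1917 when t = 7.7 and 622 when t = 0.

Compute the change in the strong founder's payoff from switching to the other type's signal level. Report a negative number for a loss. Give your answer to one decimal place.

-879.2

Playing t = 7.7 the strong founder receives 1917 − 54 × 7.7 = 1501.2.
Deviating to t = 0 yields 622 instead.
Gain from deviating: 622 − 1501.2 = -879.2.
The gain is negative, so the strong type's incentive-compatibility constraint is satisfied.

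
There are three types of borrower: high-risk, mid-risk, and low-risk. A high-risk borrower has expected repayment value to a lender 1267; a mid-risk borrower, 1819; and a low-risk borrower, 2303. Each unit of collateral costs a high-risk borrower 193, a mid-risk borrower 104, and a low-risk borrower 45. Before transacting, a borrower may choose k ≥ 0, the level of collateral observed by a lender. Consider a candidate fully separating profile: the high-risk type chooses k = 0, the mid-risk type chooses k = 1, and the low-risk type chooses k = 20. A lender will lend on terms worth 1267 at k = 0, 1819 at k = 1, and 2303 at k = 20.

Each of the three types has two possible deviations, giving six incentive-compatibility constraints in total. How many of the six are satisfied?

Low-risk (own payoff 2303 − 45×20 = 1403): to k=0 gives 1267 → no gain ✓; to k=1 gives 1819 − 45×1 = 1774 → profitable ✗.
High-risk (own payoff 1267): to k=1 gives 1819 − 193×1 = 1626 → profitable ✗; to k=20 gives 2303 − 193×20 = -1557 → no gain ✓.
Mid-risk (own payoff 1819 − 104×1 = 1715): to k=0 gives 1267 → no gain ✓; to k=20 gives 2303 − 104×20 = 223 → no gain ✓.
4 of the 6 constraints hold; not an equilibrium.

4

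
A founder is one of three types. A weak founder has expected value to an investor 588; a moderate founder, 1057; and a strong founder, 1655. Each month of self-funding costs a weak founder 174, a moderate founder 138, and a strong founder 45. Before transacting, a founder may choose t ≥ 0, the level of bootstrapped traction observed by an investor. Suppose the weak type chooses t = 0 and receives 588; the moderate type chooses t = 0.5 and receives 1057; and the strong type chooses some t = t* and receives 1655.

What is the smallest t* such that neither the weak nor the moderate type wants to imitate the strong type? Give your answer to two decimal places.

Weak type (on-path payoff 588) won't mimic when 588 ≥ 1655 − 174·t*, i.e. t* ≥ 6.13.
Moderate type (on-path payoff 1057 − 138×0.5 = 988) won't mimic when 988 ≥ 1655 − 138·t*, i.e. t* ≥ 4.83.
Both must hold, so t* = max(6.13, 4.83) = 6.13. The weak type's constraint binds.

6.13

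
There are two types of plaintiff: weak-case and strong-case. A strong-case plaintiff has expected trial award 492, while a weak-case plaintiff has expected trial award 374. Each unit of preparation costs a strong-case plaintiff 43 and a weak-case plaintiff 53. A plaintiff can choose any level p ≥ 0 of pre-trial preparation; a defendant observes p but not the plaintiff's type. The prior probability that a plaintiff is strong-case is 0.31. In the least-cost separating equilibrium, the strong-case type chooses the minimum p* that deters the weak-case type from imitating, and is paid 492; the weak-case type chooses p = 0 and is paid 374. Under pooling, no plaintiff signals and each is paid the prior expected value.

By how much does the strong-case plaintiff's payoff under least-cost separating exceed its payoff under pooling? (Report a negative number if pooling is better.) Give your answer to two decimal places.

Least-cost separating signal: p* solves 374 = 492 − 53·p*, so p* = (492 − 374)/53 ≈ 2.2264.
Strong-case type's separating payoff: 492 − 43 × p* = 492 − 43 × (492 − 374)/53 = 492 − 5074/53 ≈ 396.2642.
Pooling payoff: 0.31 × 492 + 0.69 × 374 = 410.58.
Difference: 396.2642 − 410.58 = -14.3158, i.e. -14.32 to two decimal places.
The strong-case type would prefer the pooling outcome.

-14.32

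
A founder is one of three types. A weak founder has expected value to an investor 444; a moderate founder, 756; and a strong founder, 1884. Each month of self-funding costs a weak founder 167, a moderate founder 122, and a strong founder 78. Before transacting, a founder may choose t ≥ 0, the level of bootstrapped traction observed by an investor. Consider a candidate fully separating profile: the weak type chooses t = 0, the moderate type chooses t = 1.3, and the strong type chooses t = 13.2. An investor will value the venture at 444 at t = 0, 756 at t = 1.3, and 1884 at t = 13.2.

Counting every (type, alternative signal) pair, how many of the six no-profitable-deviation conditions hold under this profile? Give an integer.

5

Strong (own payoff 1884 − 78×13.2 = 854.4): to t=0 gives 444 → no gain ✓; to t=1.3 gives 756 − 78×1.3 = 654.6 → no gain ✓.
Moderate (own payoff 756 − 122×1.3 = 597.4): to t=0 gives 444 → no gain ✓; to t=13.2 gives 1884 − 122×13.2 = 273.6 → no gain ✓.
Weak (own payoff 444): to t=1.3 gives 756 − 167×1.3 = 538.9 → profitable ✗; to t=13.2 gives 1884 − 167×13.2 = -320.4 → no gain ✓.
5 of the 6 constraints hold; not an equilibrium.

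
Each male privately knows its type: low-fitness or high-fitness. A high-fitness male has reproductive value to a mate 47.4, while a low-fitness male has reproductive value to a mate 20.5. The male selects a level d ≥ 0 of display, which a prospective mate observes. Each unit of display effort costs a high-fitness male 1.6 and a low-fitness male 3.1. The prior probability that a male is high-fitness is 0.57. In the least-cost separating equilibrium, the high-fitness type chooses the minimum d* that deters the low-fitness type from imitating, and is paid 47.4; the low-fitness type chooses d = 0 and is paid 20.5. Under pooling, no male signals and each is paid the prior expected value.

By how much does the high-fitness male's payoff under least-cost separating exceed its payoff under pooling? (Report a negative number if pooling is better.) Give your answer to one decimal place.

-2.3

Least-cost separating signal: d* solves 20.5 = 47.4 − 3.1·d*, so d* = (47.4 − 20.5)/3.1 ≈ 8.6774.
High-fitness type's separating payoff: 47.4 − 1.6 × d* = 47.4 − 1.6 × (47.4 − 20.5)/3.1 = 47.4 − 43.04/3.1 ≈ 33.516.
Pooling payoff: 0.57 × 47.4 + 0.43 × 20.5 = 35.833.
Difference: 33.516 − 35.833 = -2.317, i.e. -2.3 to one decimal place.
The high-fitness type would prefer the pooling outcome.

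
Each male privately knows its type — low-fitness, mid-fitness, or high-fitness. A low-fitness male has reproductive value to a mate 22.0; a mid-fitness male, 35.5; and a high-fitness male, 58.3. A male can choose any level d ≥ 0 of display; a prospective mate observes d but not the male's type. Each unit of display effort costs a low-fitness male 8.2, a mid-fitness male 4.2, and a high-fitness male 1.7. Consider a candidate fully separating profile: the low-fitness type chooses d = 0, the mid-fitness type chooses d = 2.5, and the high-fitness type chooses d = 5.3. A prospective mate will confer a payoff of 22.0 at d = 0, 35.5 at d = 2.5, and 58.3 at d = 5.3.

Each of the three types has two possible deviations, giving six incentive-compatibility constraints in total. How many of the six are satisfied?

Low-fitness (own payoff 22.0): to d=2.5 gives 35.5 − 8.2×2.5 = 15 → no gain ✓; to d=5.3 gives 58.3 − 8.2×5.3 = 14.84 → no gain ✓.
High-fitness (own payoff 58.3 − 1.7×5.3 = 49.29): to d=0 gives 22.0 → no gain ✓; to d=2.5 gives 35.5 − 1.7×2.5 = 31.25 → no gain ✓.
Mid-fitness (own payoff 35.5 − 4.2×2.5 = 25): to d=0 gives 22.0 → no gain ✓; to d=5.3 gives 58.3 − 4.2×5.3 = 36.04 → profitable ✗.
5 of the 6 constraints hold; not an equilibrium.

5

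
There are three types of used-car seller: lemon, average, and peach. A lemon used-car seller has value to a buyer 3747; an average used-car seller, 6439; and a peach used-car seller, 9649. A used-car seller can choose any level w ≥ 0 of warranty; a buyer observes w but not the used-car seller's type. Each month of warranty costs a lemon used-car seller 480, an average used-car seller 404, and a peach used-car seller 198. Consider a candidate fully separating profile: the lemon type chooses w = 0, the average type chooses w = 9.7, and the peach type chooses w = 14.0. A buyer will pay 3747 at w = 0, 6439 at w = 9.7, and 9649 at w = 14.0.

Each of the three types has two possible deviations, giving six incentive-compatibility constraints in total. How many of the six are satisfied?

4

Average (own payoff 6439 − 404×9.7 = 2520.2): to w=0 gives 3747 → profitable ✗; to w=14.0 gives 9649 − 404×14.0 = 3993 → profitable ✗.
Lemon (own payoff 3747): to w=9.7 gives 6439 − 480×9.7 = 1783 → no gain ✓; to w=14.0 gives 9649 − 480×14.0 = 2929 → no gain ✓.
Peach (own payoff 9649 − 198×14.0 = 6877): to w=0 gives 3747 → no gain ✓; to w=9.7 gives 6439 − 198×9.7 = 4518.4 → no gain ✓.
4 of the 6 constraints hold; not an equilibrium.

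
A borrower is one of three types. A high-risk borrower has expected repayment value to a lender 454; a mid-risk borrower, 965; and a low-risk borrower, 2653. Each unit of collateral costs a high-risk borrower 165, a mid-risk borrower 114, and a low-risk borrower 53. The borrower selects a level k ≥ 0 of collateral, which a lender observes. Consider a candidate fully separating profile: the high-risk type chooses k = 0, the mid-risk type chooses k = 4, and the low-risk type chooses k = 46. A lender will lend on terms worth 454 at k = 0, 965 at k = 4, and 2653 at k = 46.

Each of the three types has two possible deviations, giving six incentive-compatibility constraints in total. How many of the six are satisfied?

4

Low-risk (own payoff 2653 − 53×46 = 215): to k=0 gives 454 → profitable ✗; to k=4 gives 965 − 53×4 = 753 → profitable ✗.
Mid-risk (own payoff 965 − 114×4 = 509): to k=0 gives 454 → no gain ✓; to k=46 gives 2653 − 114×46 = -2591 → no gain ✓.
High-risk (own payoff 454): to k=4 gives 965 − 165×4 = 305 → no gain ✓; to k=46 gives 2653 − 165×46 = -4937 → no gain ✓.
4 of the 6 constraints hold; not an equilibrium.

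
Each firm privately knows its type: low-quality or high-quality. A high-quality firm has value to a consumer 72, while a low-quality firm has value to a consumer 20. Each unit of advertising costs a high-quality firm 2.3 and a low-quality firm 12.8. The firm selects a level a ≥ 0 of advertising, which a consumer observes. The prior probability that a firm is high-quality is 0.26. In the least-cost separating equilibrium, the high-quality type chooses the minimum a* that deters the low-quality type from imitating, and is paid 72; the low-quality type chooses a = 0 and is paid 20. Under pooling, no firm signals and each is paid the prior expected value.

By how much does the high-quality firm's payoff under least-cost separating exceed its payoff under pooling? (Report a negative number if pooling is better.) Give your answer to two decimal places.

Least-cost separating signal: a* solves 20 = 72 − 12.8·a*, so a* = (72 − 20)/12.8 = 4.0625.
High-quality type's separating payoff: 72 − 2.3 × a* = 72 − 2.3 × (72 − 20)/12.8 = 72 − 119.6/12.8 ≈ 62.6563.
Pooling payoff: 0.26 × 72 + 0.74 × 20 = 33.52.
Difference: 62.6563 − 33.52 = 29.1363, i.e. 29.14 to two decimal places.
The high-quality type prefers to separate.

29.14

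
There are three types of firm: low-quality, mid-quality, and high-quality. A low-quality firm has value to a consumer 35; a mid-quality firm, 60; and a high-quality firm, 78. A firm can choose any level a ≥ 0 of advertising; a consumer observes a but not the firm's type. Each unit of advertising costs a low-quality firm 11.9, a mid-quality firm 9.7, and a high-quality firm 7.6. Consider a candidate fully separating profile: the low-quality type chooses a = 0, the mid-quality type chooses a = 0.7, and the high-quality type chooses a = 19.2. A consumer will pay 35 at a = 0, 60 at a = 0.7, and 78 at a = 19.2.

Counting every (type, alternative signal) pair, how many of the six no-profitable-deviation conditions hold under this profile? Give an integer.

Mid-quality (own payoff 60 − 9.7×0.7 = 53.21): to a=0 gives 35 → no gain ✓; to a=19.2 gives 78 − 9.7×19.2 = -108.24 → no gain ✓.
High-quality (own payoff 78 − 7.6×19.2 = -67.92): to a=0 gives 35 → profitable ✗; to a=0.7 gives 60 − 7.6×0.7 = 54.68 → profitable ✗.
Low-quality (own payoff 35): to a=0.7 gives 60 − 11.9×0.7 = 51.67 → profitable ✗; to a=19.2 gives 78 − 11.9×19.2 = -150.48 → no gain ✓.
3 of the 6 constraints hold; not an equilibrium.

3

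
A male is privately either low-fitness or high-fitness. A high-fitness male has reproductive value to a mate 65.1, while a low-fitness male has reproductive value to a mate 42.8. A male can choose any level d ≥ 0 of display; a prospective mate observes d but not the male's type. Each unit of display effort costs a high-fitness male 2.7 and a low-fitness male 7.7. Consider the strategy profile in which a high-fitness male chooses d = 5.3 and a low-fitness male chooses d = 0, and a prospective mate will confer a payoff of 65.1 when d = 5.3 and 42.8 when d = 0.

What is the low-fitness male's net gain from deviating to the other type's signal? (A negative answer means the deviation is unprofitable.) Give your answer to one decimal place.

-18.5

Playing d = 0 the low-fitness male receives 42.8.
Deviating to d = 5.3 brings payment 65.1 at cost 7.7 × 5.3 = 40.81, netting 24.29.
Gain from deviating: 24.29 − 42.8 = -18.51, i.e. -18.5 to one decimal place.
The gain is negative, so the low-fitness type's incentive-compatibility constraint is satisfied.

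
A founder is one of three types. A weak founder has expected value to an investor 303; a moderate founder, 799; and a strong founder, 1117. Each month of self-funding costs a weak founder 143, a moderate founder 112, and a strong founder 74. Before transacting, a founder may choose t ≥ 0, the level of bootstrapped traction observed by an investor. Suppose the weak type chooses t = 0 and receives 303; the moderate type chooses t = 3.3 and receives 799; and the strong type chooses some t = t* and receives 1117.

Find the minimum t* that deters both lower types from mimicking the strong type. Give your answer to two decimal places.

Moderate type (on-path payoff 799 − 112×3.3 = 429.4) won't mimic when 429.4 ≥ 1117 − 112·t*, i.e. t* ≥ 6.14.
Weak type (on-path payoff 303) won't mimic when 303 ≥ 1117 − 143·t*, i.e. t* ≥ 5.69.
Both must hold, so t* = max(5.69, 6.14) = 6.14. The moderate type's constraint binds.

6.14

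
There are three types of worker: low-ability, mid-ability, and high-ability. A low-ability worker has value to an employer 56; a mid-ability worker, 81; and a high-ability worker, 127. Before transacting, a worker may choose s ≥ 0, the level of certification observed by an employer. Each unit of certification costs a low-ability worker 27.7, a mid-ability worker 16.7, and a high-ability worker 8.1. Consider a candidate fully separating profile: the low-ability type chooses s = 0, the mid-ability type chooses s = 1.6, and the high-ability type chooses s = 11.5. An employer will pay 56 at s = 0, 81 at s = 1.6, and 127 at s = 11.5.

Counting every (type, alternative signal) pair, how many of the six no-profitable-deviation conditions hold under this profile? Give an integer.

High-ability (own payoff 127 − 8.1×11.5 = 33.85): to s=0 gives 56 → profitable ✗; to s=1.6 gives 81 − 8.1×1.6 = 68.04 → profitable ✗.
Low-ability (own payoff 56): to s=1.6 gives 81 − 27.7×1.6 = 36.68 → no gain ✓; to s=11.5 gives 127 − 27.7×11.5 = -191.55 → no gain ✓.
Mid-ability (own payoff 81 − 16.7×1.6 = 54.28): to s=0 gives 56 → profitable ✗; to s=11.5 gives 127 − 16.7×11.5 = -65.05 → no gain ✓.
3 of the 6 constraints hold; not an equilibrium.

3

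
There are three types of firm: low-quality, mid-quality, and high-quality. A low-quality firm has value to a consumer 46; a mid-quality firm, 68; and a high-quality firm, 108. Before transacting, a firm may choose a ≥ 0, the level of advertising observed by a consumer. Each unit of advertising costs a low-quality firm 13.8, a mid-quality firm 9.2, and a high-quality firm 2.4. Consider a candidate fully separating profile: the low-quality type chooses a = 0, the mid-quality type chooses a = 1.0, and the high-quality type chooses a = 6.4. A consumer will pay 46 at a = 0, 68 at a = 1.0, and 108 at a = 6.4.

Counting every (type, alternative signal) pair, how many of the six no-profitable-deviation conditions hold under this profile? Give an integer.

High-quality (own payoff 108 − 2.4×6.4 = 92.64): to a=0 gives 46 → no gain ✓; to a=1.0 gives 68 − 2.4×1.0 = 65.6 → no gain ✓.
Low-quality (own payoff 46): to a=1.0 gives 68 − 13.8×1.0 = 54.2 → profitable ✗; to a=6.4 gives 108 − 13.8×6.4 = 19.68 → no gain ✓.
Mid-quality (own payoff 68 − 9.2×1.0 = 58.8): to a=0 gives 46 → no gain ✓; to a=6.4 gives 108 − 9.2×6.4 = 49.12 → no gain ✓.
5 of the 6 constraints hold; not an equilibrium.

5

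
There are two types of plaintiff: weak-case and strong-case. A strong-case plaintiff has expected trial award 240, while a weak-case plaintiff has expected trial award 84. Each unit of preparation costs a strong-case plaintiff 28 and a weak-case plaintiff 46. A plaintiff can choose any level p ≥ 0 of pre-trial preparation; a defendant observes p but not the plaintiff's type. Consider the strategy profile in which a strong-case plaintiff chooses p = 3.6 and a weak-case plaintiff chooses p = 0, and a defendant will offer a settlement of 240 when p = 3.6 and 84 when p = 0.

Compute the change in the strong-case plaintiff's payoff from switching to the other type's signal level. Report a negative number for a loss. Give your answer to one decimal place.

-55.2

Playing p = 3.6 the strong-case plaintiff receives 240 − 28 × 3.6 = 139.2.
Deviating to p = 0 yields 84 instead.
Gain from deviating: 84 − 139.2 = -55.2.
The gain is negative, so the strong-case type's incentive-compatibility constraint is satisfied.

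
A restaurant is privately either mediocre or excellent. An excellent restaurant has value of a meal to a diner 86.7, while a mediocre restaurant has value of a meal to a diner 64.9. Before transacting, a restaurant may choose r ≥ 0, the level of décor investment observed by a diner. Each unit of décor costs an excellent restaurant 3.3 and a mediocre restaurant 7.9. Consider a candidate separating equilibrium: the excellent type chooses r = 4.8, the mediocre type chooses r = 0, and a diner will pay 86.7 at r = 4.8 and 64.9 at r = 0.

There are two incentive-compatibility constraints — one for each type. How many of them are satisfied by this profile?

Excellent type: signal → 86.7 − 3.3 × 4.8 = 70.86; deviate to 0 → 64.9. IC holds (70.86 ≥ 64.9).
Mediocre type: stay at 0 → 64.9; mimic → 86.7 − 7.9 × 4.8 = 48.78. IC holds (64.9 ≥ 48.78).
2 of 2 constraints hold, so this is a separating equilibrium.

2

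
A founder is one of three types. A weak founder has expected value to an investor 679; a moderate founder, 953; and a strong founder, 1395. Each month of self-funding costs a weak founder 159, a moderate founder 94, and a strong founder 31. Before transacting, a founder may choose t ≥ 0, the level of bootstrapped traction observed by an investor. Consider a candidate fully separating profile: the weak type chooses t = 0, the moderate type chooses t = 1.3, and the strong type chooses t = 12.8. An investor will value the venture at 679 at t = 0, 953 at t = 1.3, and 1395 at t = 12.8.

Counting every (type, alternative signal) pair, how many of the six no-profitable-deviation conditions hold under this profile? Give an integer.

Moderate (own payoff 953 − 94×1.3 = 830.8): to t=0 gives 679 → no gain ✓; to t=12.8 gives 1395 − 94×12.8 = 191.8 → no gain ✓.
Weak (own payoff 679): to t=1.3 gives 953 − 159×1.3 = 746.3 → profitable ✗; to t=12.8 gives 1395 − 159×12.8 = -640.2 → no gain ✓.
Strong (own payoff 1395 − 31×12.8 = 998.2): to t=0 gives 679 → no gain ✓; to t=1.3 gives 953 − 31×1.3 = 912.7 → no gain ✓.
5 of the 6 constraints hold; not an equilibrium.

5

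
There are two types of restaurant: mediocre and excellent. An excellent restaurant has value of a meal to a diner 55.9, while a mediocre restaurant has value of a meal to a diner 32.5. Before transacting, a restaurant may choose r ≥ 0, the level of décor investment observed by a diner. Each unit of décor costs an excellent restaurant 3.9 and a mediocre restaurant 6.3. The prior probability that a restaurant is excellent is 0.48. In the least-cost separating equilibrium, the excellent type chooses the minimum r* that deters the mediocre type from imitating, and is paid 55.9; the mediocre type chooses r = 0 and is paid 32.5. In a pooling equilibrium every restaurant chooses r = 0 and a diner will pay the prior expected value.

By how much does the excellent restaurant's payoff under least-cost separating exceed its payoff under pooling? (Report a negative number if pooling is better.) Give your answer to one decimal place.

-2.3

Least-cost separating signal: r* solves 32.5 = 55.9 − 6.3·r*, so r* = (55.9 − 32.5)/6.3 ≈ 3.7143.
Excellent type's separating payoff: 55.9 − 3.9 × r* = 55.9 − 3.9 × (55.9 − 32.5)/6.3 = 55.9 − 91.26/6.3 ≈ 41.414.
Pooling payoff: 0.48 × 55.9 + 0.52 × 32.5 = 43.732.
Difference: 41.414 − 43.732 = -2.318, i.e. -2.3 to one decimal place.
The excellent type would prefer the pooling outcome.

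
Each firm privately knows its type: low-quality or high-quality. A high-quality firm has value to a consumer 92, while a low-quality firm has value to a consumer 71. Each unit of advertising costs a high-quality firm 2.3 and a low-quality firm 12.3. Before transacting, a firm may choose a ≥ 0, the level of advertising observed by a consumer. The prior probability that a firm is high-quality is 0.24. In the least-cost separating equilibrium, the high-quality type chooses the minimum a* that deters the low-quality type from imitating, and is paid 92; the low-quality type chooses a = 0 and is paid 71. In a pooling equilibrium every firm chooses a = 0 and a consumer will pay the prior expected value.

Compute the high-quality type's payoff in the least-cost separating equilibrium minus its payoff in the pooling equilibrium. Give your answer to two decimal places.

12.03

Least-cost separating signal: a* solves 71 = 92 − 12.3·a*, so a* = (92 − 71)/12.3 ≈ 1.7073.
High-quality type's separating payoff: 92 − 2.3 × a* = 92 − 2.3 × (92 − 71)/12.3 = 92 − 48.3/12.3 ≈ 88.0732.
Pooling payoff: 0.24 × 92 + 0.76 × 71 = 76.04.
Difference: 88.0732 − 76.04 = 12.0332, i.e. 12.03 to two decimal places.
The high-quality type prefers to separate.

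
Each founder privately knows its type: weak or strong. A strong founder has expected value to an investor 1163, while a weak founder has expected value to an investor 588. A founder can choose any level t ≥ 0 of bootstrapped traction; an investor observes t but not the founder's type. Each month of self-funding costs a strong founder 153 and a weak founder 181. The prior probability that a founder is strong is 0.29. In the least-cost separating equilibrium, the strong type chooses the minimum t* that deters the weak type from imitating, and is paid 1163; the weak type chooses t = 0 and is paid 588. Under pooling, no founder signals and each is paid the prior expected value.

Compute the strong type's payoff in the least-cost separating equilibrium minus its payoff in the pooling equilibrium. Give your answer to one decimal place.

-77.8

Least-cost separating signal: t* solves 588 = 1163 − 181·t*, so t* = (1163 − 588)/181 ≈ 3.1768.
Strong type's separating payoff: 1163 − 153 × t* = 1163 − 153 × (1163 − 588)/181 = 1163 − 87975/181 ≈ 676.950.
Pooling payoff: 0.29 × 1163 + 0.71 × 588 = 754.75.
Difference: 676.950 − 754.75 = -77.8.
The strong type would prefer the pooling outcome.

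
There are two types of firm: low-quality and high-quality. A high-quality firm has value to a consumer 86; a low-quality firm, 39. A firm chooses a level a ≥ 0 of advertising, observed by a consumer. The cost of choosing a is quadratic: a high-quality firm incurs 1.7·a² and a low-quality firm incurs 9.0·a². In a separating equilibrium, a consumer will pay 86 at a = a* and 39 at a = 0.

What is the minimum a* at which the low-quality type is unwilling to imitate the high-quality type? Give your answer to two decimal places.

2.29

The low-quality type at a = 0 receives 39; imitating at a* yields 86 − 9.0·a*².
Indifference: 39 = 86 − 9.0·a*², so a*² = (86 − 39) / 9.0 ≈ 5.2222.
a* = √5.2222 ≈ 2.29.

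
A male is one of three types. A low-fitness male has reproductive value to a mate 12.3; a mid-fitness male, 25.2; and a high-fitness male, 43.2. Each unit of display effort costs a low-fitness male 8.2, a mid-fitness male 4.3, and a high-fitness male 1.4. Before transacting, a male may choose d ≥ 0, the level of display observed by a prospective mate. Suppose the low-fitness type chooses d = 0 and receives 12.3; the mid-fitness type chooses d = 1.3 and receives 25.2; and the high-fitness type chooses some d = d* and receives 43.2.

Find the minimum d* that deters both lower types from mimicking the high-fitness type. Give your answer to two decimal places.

Low-fitness type (on-path payoff 12.3) won't mimic when 12.3 ≥ 43.2 − 8.2·d*, i.e. d* ≥ 3.77.
Mid-fitness type (on-path payoff 25.2 − 4.3×1.3 = 19.61) won't mimic when 19.61 ≥ 43.2 − 4.3·d*, i.e. d* ≥ 5.49.
Both must hold, so d* = max(3.77, 5.49) = 5.49. The mid-fitness type's constraint binds.

5.49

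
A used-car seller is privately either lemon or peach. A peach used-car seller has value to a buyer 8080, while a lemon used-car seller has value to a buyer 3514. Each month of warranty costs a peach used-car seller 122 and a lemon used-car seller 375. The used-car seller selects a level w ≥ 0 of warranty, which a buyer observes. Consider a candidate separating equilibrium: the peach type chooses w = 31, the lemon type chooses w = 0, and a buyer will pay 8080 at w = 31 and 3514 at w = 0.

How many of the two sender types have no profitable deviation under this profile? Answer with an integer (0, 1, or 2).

Lemon type: stay at 0 → 3514; mimic → 8080 − 375 × 31 = -3545. IC holds (3514 ≥ -3545).
Peach type: signal → 8080 − 122 × 31 = 4298; deviate to 0 → 3514. IC holds (4298 ≥ 3514).
2 of 2 constraints hold, so this is a separating equilibrium.

2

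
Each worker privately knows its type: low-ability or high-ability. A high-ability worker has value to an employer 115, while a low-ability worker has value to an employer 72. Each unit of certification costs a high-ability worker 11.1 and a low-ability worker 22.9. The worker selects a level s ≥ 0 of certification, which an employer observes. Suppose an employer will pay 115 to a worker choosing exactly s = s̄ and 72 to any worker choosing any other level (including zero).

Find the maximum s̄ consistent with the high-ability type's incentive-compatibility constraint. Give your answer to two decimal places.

Choosing s̄ yields the high-ability type 115 − 11.1·s̄; choosing zero yields 72.
The high-ability type is indifferent at 115 − 11.1·s̄ = 72, i.e. s̄ = (115 − 72) / 11.1 ≈ 3.87.
For any s̄ above 3.87 the high-ability type would rather pool at zero, so separation collapses.

3.87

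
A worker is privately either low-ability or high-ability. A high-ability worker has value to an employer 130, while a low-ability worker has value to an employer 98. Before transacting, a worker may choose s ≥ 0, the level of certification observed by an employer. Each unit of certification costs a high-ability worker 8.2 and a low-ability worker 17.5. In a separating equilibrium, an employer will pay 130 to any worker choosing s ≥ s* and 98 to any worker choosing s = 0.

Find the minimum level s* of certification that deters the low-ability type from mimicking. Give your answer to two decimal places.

A low-ability worker choosing s = 0 receives 98.
Imitating at s* instead would pay 130 at cost 17.5·s*, netting 130 − 17.5·s*.
Indifference: 98 = 130 − 17.5·s*, so s* = (130 − 98) / 17.5 ≈ 1.83.
This is the low-ability type's binding incentive-compatibility constraint; any s ≥ 1.83 sustains separation on that side.

1.83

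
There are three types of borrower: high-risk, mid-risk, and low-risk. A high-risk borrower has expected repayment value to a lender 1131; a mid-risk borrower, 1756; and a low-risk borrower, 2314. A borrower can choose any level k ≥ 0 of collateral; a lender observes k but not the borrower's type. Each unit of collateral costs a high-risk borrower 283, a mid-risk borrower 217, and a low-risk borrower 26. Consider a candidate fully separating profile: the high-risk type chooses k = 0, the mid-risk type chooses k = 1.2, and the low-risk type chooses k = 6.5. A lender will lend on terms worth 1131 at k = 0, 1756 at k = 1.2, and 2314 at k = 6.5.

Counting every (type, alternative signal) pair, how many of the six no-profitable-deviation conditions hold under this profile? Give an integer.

High-risk (own payoff 1131): to k=1.2 gives 1756 − 283×1.2 = 1416.4 → profitable ✗; to k=6.5 gives 2314 − 283×6.5 = 474.5 → no gain ✓.
Low-risk (own payoff 2314 − 26×6.5 = 2145): to k=0 gives 1131 → no gain ✓; to k=1.2 gives 1756 − 26×1.2 = 1724.8 → no gain ✓.
Mid-risk (own payoff 1756 − 217×1.2 = 1495.6): to k=0 gives 1131 → no gain ✓; to k=6.5 gives 2314 − 217×6.5 = 903.5 → no gain ✓.
5 of the 6 constraints hold; not an equilibrium.

5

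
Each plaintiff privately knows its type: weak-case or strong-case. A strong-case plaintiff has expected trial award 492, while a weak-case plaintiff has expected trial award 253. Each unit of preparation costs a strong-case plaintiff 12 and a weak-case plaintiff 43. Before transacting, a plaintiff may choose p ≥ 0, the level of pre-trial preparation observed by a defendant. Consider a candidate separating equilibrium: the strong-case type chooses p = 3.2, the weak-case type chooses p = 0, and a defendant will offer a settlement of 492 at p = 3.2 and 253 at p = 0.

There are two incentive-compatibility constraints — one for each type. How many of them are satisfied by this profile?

Strong-case type: signal → 492 − 12 × 3.2 = 453.6; deviate to 0 → 253. IC holds (453.6 ≥ 253).
Weak-case type: stay at 0 → 253; mimic → 492 − 43 × 3.2 = 354.4. IC fails (253 < 354.4).
1 of 2 constraints hold, so this profile is not an equilibrium.

1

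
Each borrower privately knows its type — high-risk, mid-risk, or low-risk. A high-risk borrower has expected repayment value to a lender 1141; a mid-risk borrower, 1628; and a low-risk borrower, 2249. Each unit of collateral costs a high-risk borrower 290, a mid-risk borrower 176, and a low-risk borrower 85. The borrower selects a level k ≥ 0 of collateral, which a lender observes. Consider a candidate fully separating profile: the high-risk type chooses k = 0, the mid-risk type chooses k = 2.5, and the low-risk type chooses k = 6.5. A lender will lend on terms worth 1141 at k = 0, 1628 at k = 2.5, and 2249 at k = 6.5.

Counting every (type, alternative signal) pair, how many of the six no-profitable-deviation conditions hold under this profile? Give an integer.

Mid-risk (own payoff 1628 − 176×2.5 = 1188): to k=0 gives 1141 → no gain ✓; to k=6.5 gives 2249 − 176×6.5 = 1105 → no gain ✓.
Low-risk (own payoff 2249 − 85×6.5 = 1696.5): to k=0 gives 1141 → no gain ✓; to k=2.5 gives 1628 − 85×2.5 = 1415.5 → no gain ✓.
High-risk (own payoff 1141): to k=2.5 gives 1628 − 290×2.5 = 903 → no gain ✓; to k=6.5 gives 2249 − 290×6.5 = 364 → no gain ✓.
6 of the 6 constraints hold; this profile is a separating equilibrium.

6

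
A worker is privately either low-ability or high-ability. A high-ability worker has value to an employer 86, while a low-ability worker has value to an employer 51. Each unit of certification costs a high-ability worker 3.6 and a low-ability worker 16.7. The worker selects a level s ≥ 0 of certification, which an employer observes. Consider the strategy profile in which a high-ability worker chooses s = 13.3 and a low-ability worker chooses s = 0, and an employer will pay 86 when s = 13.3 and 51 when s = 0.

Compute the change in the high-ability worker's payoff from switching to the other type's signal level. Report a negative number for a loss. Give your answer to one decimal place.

12.9

Playing s = 13.3 the high-ability worker receives 86 − 3.6 × 13.3 = 38.12.
Deviating to s = 0 yields 51 instead.
Gain from deviating: 51 − 38.12 = 12.88, i.e. 12.9 to one decimal place.
The gain is positive, so the high-ability type's incentive-compatibility constraint is violated — this profile is not a separating equilibrium.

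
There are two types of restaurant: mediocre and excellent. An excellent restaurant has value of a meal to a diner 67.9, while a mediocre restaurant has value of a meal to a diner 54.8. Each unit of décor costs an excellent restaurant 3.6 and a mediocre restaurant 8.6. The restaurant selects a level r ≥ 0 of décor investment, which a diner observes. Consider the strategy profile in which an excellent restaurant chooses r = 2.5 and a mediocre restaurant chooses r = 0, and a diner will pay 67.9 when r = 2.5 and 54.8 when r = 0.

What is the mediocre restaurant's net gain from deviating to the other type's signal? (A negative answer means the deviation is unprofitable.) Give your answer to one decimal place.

Playing r = 0 the mediocre restaurant receives 54.8.
Deviating to r = 2.5 brings payment 67.9 at cost 8.6 × 2.5 = 21.5, netting 46.4.
Gain from deviating: 46.4 − 54.8 = -8.4.
The gain is negative, so the mediocre type's incentive-compatibility constraint is satisfied.

-8.4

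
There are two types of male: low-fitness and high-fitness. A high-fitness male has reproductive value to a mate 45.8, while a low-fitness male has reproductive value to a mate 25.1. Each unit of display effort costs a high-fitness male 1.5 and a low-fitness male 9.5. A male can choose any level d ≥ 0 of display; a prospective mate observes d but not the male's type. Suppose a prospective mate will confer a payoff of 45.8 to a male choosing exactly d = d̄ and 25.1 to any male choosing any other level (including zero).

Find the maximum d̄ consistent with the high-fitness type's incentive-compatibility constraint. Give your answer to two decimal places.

Choosing d̄ yields the high-fitness type 45.8 − 1.5·d̄; choosing zero yields 25.1.
The high-fitness type is indifferent at 45.8 − 1.5·d̄ = 25.1, i.e. d̄ = (45.8 − 25.1) / 1.5 = 13.80.
For any d̄ above 13.80 the high-fitness type would rather pool at zero, so separation collapses.

13.80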